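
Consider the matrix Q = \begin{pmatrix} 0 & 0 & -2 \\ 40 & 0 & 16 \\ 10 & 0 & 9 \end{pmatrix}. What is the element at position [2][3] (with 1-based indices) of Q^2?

64

Characteristic polynomial: μ^3 - 9μ^2 + 20μ = μ(μ - 5)(μ - 4), so the eigenvalues are 0, 4, 5.
μ=4: eigenvector (1, 2, -2).
μ=0: eigenvector (0, 1, 0).
μ=5: eigenvector (-2, 0, 5).
P = [[1, 0, -2], [2, 1, 0], [-2, 0, 5]], D = diag(4, 0, 5), P⁻¹ = [[5, 0, 2], [-10, 1, -4], [2, 0, 1]].
Q² = P·diag(16, 0, 25)·P⁻¹ = [[-20, 0, -18], [160, 0, 64], [90, 0, 61]].
The requested entry is 64.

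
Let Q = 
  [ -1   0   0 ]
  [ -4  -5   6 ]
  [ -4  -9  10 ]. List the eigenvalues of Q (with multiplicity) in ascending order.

-1, 1, 4

Characteristic polynomial: p(r) = r^3 - 4r^2 - r + 4 = (r - 4)(r - 1)(r + 1).
Roots (with multiplicity): -1, 1, 4.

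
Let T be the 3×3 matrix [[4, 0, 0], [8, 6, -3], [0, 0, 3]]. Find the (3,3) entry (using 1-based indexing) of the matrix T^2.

Characteristic polynomial: r^3 - 13r^2 + 54r - 72 = (r - 6)(r - 4)(r - 3), so the eigenvalues are 3, 4, 6.
r=4: eigenvector (1, -4, 0).
r=6: eigenvector (0, 1, 0).
r=3: eigenvector (0, 1, 1).
P = [[1, 0, 0], [-4, 1, 1], [0, 0, 1]], D = diag(4, 6, 3), P⁻¹ = [[1, 0, 0], [4, 1, -1], [0, 0, 1]].
T² = P·diag(16, 36, 9)·P⁻¹ = [[16, 0, 0], [80, 36, -27], [0, 0, 9]].
The requested entry is 9.

9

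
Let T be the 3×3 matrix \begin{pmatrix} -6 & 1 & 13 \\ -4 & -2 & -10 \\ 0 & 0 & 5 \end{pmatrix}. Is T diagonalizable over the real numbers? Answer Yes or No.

No

Characteristic polynomial: p(s) = s^3 + 3s^2 - 24s - 80 = (s - 5)(s + 4)^2.
s = -4 has algebraic multiplicity 2; rank(T + 4I) = 2, so geometric multiplicity = 1.
Geometric multiplicity < algebraic multiplicity, so T is not diagonalizable.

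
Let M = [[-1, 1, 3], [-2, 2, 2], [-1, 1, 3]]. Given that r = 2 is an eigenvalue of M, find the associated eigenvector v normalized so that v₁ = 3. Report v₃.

M − 2I = [[-3, 1, 3], [-2, 0, 2], [-1, 1, 1]].
Solving (M − 2I)v = 0 gives the eigenspace spanned by (3, 0, 3).
With v₁ = 3, v = (3, 0, 3), so v₃ = 3.

3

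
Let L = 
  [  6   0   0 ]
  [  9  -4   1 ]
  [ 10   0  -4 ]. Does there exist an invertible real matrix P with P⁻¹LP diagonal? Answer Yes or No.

Characteristic polynomial: p(λ) = λ^3 + 2λ^2 - 32λ - 96 = (λ - 6)(λ + 4)^2.
λ = -4 has algebraic multiplicity 2; rank(L + 4I) = 2, so geometric multiplicity = 1.
Geometric multiplicity < algebraic multiplicity, so L is not diagonalizable.

No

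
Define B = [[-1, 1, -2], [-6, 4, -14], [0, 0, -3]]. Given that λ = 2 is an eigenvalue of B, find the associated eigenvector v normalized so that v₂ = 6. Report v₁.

2

B − 2I = [[-3, 1, -2], [-6, 2, -14], [0, 0, -5]].
Solving (B − 2I)v = 0 gives the eigenspace spanned by (2, 6, 0).
With v₂ = 6, v = (2, 6, 0), so v₁ = 2.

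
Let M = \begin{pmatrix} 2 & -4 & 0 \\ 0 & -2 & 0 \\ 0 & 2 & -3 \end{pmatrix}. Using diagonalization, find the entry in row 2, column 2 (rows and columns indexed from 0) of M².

9

Characteristic polynomial: λ^3 + 3λ^2 - 4λ - 12 = (λ - 2)(λ + 2)(λ + 3), so the eigenvalues are -3, -2, 2.
λ=2: eigenvector (1, 0, 0).
λ=-2: eigenvector (1, 1, 2).
λ=-3: eigenvector (0, 0, 1).
P = [[1, 1, 0], [0, 1, 0], [0, 2, 1]], D = diag(2, -2, -3), P⁻¹ = [[1, -1, 0], [0, 1, 0], [0, -2, 1]].
M² = P·diag(4, 4, 9)·P⁻¹ = [[4, 0, 0], [0, 4, 0], [0, -10, 9]].
The requested entry is 9.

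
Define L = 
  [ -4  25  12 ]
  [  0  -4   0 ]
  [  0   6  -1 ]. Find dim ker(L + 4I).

1

L + 4I = [[0, 25, 12], [0, 0, 0], [0, 6, 3]].
This matrix has rank 2, so its null space has dimension 3 − 2 = 1.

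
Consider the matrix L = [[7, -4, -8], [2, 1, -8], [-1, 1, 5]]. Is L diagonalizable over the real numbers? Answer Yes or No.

No

Characteristic polynomial: p(r) = r^3 - 13r^2 + 55r - 75 = (r - 5)^2(r - 3).
r = 5 has algebraic multiplicity 2; rank(L − 5I) = 2, so geometric multiplicity = 1.
Geometric multiplicity < algebraic multiplicity, so L is not diagonalizable.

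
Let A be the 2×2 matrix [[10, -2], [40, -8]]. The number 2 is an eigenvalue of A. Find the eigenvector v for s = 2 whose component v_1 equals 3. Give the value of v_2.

A − 2I = [[8, -2], [40, -10]].
Solving (A − 2I)v = 0 gives the eigenspace spanned by (3, 12).
With v_1 = 3, v = (3, 12), so v_2 = 12.

12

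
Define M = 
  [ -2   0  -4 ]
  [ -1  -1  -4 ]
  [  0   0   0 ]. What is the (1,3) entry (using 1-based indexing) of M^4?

32

Characteristic polynomial: t^3 + 3t^2 + 2t = t(t + 1)(t + 2), so the eigenvalues are -2, -1, 0.
t=-1: eigenvector (0, 1, 0).
t=-2: eigenvector (1, 1, 0).
t=0: eigenvector (-2, -2, 1).
P = [[0, 1, -2], [1, 1, -2], [0, 0, 1]], D = diag(-1, -2, 0), P⁻¹ = [[-1, 1, 0], [1, 0, 2], [0, 0, 1]].
M⁴ = P·diag(1, 16, 0)·P⁻¹ = [[16, 0, 32], [15, 1, 32], [0, 0, 0]].
The requested entry is 32.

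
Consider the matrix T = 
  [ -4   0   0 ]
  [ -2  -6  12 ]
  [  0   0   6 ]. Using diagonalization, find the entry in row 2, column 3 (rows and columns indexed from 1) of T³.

432

Characteristic polynomial: r^3 + 4r^2 - 36r - 144 = (r - 6)(r + 4)(r + 6), so the eigenvalues are -6, -4, 6.
r=-4: eigenvector (1, -1, 0).
r=6: eigenvector (0, 1, 1).
r=-6: eigenvector (0, 1, 0).
P = [[1, 0, 0], [-1, 1, 1], [0, 1, 0]], D = diag(-4, 6, -6), P⁻¹ = [[1, 0, 0], [0, 0, 1], [1, 1, -1]].
T³ = P·diag(-64, 216, -216)·P⁻¹ = [[-64, 0, 0], [-152, -216, 432], [0, 0, 216]].
The requested entry is 432.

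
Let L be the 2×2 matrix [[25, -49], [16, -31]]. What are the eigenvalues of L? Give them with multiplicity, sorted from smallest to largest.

Characteristic polynomial: p(r) = r^2 + 6r + 9 = (r + 3)^2.
Roots (with multiplicity): -3, -3.

-3, -3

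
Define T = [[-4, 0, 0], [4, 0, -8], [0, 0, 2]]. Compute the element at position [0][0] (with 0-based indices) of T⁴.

Characteristic polynomial: s^3 + 2s^2 - 8s = s(s - 2)(s + 4), so the eigenvalues are -4, 0, 2.
s=-4: eigenvector (1, -1, 0).
s=0: eigenvector (0, 1, 0).
s=2: eigenvector (0, -4, 1).
P = [[1, 0, 0], [-1, 1, -4], [0, 0, 1]], D = diag(-4, 0, 2), P⁻¹ = [[1, 0, 0], [1, 1, 4], [0, 0, 1]].
T⁴ = P·diag(256, 0, 16)·P⁻¹ = [[256, 0, 0], [-256, 0, -64], [0, 0, 16]].
The requested entry is 256.

256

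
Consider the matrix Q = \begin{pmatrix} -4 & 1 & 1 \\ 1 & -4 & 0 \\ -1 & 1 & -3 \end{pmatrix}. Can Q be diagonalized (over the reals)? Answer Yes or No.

Characteristic polynomial: p(s) = s^3 + 11s^2 + 40s + 48 = (s + 3)(s + 4)^2.
s = -4 has algebraic multiplicity 2; rank(Q + 4I) = 2, so geometric multiplicity = 1.
Geometric multiplicity < algebraic multiplicity, so Q is not diagonalizable.

No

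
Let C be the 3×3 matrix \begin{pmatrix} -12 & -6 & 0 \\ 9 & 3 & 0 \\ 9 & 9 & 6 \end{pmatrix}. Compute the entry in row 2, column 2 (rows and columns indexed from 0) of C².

36

Characteristic polynomial: t^3 + 3t^2 - 36t - 108 = (t - 6)(t + 3)(t + 6), so the eigenvalues are -6, -3, 6.
t=-6: eigenvector (1, -1, 0).
t=-3: eigenvector (-2, 3, -1).
t=6: eigenvector (0, 0, 1).
P = [[1, -2, 0], [-1, 3, 0], [0, -1, 1]], D = diag(-6, -3, 6), P⁻¹ = [[3, 2, 0], [1, 1, 0], [1, 1, 1]].
C² = P·diag(36, 9, 36)·P⁻¹ = [[90, 54, 0], [-81, -45, 0], [27, 27, 36]].
The requested entry is 36.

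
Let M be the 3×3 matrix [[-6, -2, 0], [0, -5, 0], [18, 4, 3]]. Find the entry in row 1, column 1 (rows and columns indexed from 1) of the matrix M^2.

Characteristic polynomial: μ^3 + 8μ^2 - 3μ - 90 = (μ - 3)(μ + 5)(μ + 6), so the eigenvalues are -6, -5, 3.
μ=3: eigenvector (0, 0, 1).
μ=-5: eigenvector (-2, 1, 4).
μ=-6: eigenvector (1, 0, -2).
P = [[0, -2, 1], [0, 1, 0], [1, 4, -2]], D = diag(3, -5, -6), P⁻¹ = [[2, 0, 1], [0, 1, 0], [1, 2, 0]].
M² = P·diag(9, 25, 36)·P⁻¹ = [[36, 22, 0], [0, 25, 0], [-54, -44, 9]].
The requested entry is 36.

36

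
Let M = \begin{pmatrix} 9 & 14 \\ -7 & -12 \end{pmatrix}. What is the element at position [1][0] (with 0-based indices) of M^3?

Characteristic polynomial: r^2 + 3r - 10 = (r - 2)(r + 5), so the eigenvalues are -5, 2.
r=-5: eigenvector (-1, 1).
r=2: eigenvector (-2, 1).
P = [[-1, -2], [1, 1]], D = diag(-5, 2), P⁻¹ = [[1, 2], [-1, -1]].
M³ = P·diag(-125, 8)·P⁻¹ = [[141, 266], [-133, -258]].
The requested entry is -133.

-133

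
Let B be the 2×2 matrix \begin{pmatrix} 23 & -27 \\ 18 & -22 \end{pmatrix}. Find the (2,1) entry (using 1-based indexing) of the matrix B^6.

Characteristic polynomial: t^2 - t - 20 = (t - 5)(t + 4), so the eigenvalues are -4, 5.
t=-4: eigenvector (1, 1).
t=5: eigenvector (-3, -2).
P = [[1, -3], [1, -2]], D = diag(-4, 5), P⁻¹ = [[-2, 3], [-1, 1]].
B⁶ = P·diag(4096, 15625)·P⁻¹ = [[38683, -34587], [23058, -18962]].
The requested entry is 23058.

23058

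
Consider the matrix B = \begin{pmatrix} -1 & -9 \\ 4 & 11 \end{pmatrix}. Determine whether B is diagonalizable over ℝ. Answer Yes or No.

No

Characteristic polynomial: p(λ) = λ^2 - 10λ + 25 = (λ - 5)^2.
λ = 5 has algebraic multiplicity 2; rank(B − 5I) = 1, so geometric multiplicity = 1.
Geometric multiplicity < algebraic multiplicity, so B is not diagonalizable.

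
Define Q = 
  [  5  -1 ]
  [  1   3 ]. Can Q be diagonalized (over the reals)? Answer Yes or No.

No

Characteristic polynomial: p(μ) = μ^2 - 8μ + 16 = (μ - 4)^2.
μ = 4 has algebraic multiplicity 2; rank(Q − 4I) = 1, so geometric multiplicity = 1.
Geometric multiplicity < algebraic multiplicity, so Q is not diagonalizable.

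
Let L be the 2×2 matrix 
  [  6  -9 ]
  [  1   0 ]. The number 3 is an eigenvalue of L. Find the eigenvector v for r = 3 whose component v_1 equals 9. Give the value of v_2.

L − 3I = [[3, -9], [1, -3]].
Solving (L − 3I)v = 0 gives the eigenspace spanned by (9, 3).
With v_1 = 9, v = (9, 3), so v_2 = 3.

3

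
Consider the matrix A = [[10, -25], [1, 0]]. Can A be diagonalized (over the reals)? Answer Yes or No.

Characteristic polynomial: p(t) = t^2 - 10t + 25 = (t - 5)^2.
t = 5 has algebraic multiplicity 2; rank(A − 5I) = 1, so geometric multiplicity = 1.
Geometric multiplicity < algebraic multiplicity, so A is not diagonalizable.

No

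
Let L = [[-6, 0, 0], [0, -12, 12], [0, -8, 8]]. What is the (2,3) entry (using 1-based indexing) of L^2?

Characteristic polynomial: t^3 + 10t^2 + 24t = t(t + 4)(t + 6), so the eigenvalues are -6, -4, 0.
t=-6: eigenvector (1, 0, 0).
t=-4: eigenvector (0, 3, 2).
t=0: eigenvector (0, 1, 1).
P = [[1, 0, 0], [0, 3, 1], [0, 2, 1]], D = diag(-6, -4, 0), P⁻¹ = [[1, 0, 0], [0, 1, -1], [0, -2, 3]].
L² = P·diag(36, 16, 0)·P⁻¹ = [[36, 0, 0], [0, 48, -48], [0, 32, -32]].
The requested entry is -48.

-48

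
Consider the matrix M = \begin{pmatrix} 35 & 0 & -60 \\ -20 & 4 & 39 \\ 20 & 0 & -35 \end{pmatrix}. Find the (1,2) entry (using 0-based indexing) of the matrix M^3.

Characteristic polynomial: t^3 - 4t^2 - 25t + 100 = (t - 5)(t - 4)(t + 5), so the eigenvalues are -5, 4, 5.
t=-5: eigenvector (3, -2, 2).
t=4: eigenvector (0, 1, 0).
t=5: eigenvector (2, -1, 1).
P = [[3, 0, 2], [-2, 1, -1], [2, 0, 1]], D = diag(-5, 4, 5), P⁻¹ = [[-1, 0, 2], [0, 1, 1], [2, 0, -3]].
M³ = P·diag(-125, 64, 125)·P⁻¹ = [[875, 0, -1500], [-500, 64, 939], [500, 0, -875]].
The requested entry is 939.

939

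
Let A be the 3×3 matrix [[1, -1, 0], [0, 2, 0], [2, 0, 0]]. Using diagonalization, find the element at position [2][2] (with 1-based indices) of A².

Characteristic polynomial: μ^3 - 3μ^2 + 2μ = μ(μ - 2)(μ - 1), so the eigenvalues are 0, 1, 2.
μ=1: eigenvector (1, 0, 2).
μ=2: eigenvector (-1, 1, -1).
μ=0: eigenvector (0, 0, 1).
P = [[1, -1, 0], [0, 1, 0], [2, -1, 1]], D = diag(1, 2, 0), P⁻¹ = [[1, 1, 0], [0, 1, 0], [-2, -1, 1]].
A² = P·diag(1, 4, 0)·P⁻¹ = [[1, -3, 0], [0, 4, 0], [2, -2, 0]].
The requested entry is 4.

4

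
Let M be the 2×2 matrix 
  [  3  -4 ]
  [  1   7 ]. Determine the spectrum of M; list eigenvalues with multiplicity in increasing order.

5, 5

Characteristic polynomial: p(μ) = μ^2 - 10μ + 25 = (μ - 5)^2.
Roots (with multiplicity): 5, 5.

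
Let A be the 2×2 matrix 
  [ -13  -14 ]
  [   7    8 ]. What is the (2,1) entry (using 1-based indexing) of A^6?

-46655

Characteristic polynomial: s^2 + 5s - 6 = (s - 1)(s + 6), so the eigenvalues are -6, 1.
s=1: eigenvector (-1, 1).
s=-6: eigenvector (2, -1).
P = [[-1, 2], [1, -1]], D = diag(1, -6), P⁻¹ = [[1, 2], [1, 1]].
A⁶ = P·diag(1, 46656)·P⁻¹ = [[93311, 93310], [-46655, -46654]].
The requested entry is -46655.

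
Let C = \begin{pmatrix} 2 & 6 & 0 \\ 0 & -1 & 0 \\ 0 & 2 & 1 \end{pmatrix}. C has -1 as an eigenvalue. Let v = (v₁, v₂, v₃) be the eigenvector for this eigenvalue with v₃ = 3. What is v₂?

C + 1I = [[3, 6, 0], [0, 0, 0], [0, 2, 2]].
Solving (C + 1I)v = 0 gives the eigenspace spanned by (6, -3, 3).
With v₃ = 3, v = (6, -3, 3), so v₂ = -3.

-3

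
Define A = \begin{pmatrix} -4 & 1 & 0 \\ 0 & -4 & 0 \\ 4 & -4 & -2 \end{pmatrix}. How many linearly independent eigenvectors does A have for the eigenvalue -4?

A + 4I = [[0, 1, 0], [0, 0, 0], [4, -4, 2]].
This matrix has rank 2, so its null space has dimension 3 − 2 = 1.

1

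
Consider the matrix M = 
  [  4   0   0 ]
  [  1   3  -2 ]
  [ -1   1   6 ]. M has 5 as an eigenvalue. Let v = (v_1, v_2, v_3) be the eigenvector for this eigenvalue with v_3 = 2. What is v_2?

M − 5I = [[-1, 0, 0], [1, -2, -2], [-1, 1, 1]].
Solving (M − 5I)v = 0 gives the eigenspace spanned by (0, -2, 2).
With v_3 = 2, v = (0, -2, 2), so v_2 = -2.

-2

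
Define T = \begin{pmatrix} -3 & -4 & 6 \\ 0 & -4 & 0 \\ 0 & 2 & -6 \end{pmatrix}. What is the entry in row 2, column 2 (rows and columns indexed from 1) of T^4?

256

Characteristic polynomial: μ^3 + 13μ^2 + 54μ + 72 = (μ + 3)(μ + 4)(μ + 6), so the eigenvalues are -6, -4, -3.
μ=-4: eigenvector (-2, 1, 1).
μ=-3: eigenvector (1, 0, 0).
μ=-6: eigenvector (-2, 0, 1).
P = [[-2, 1, -2], [1, 0, 0], [1, 0, 1]], D = diag(-4, -3, -6), P⁻¹ = [[0, 1, 0], [1, 0, 2], [0, -1, 1]].
T⁴ = P·diag(256, 81, 1296)·P⁻¹ = [[81, 2080, -2430], [0, 256, 0], [0, -1040, 1296]].
The requested entry is 256.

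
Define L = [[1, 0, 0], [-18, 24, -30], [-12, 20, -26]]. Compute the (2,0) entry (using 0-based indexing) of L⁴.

Characteristic polynomial: s^3 + s^2 - 26s + 24 = (s - 4)(s - 1)(s + 6), so the eigenvalues are -6, 1, 4.
s=1: eigenvector (1, 6, 4).
s=4: eigenvector (0, 3, 2).
s=-6: eigenvector (0, 1, 1).
P = [[1, 0, 0], [6, 3, 1], [4, 2, 1]], D = diag(1, 4, -6), P⁻¹ = [[1, 0, 0], [-2, 1, -1], [0, -2, 3]].
L⁴ = P·diag(1, 256, 1296)·P⁻¹ = [[1, 0, 0], [-1530, -1824, 3120], [-1020, -2080, 3376]].
The requested entry is -1020.

-1020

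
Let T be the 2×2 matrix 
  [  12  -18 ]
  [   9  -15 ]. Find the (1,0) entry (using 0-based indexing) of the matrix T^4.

-1215

Characteristic polynomial: λ^2 + 3λ - 18 = (λ - 3)(λ + 6), so the eigenvalues are -6, 3.
λ=-6: eigenvector (1, 1).
λ=3: eigenvector (2, 1).
P = [[1, 2], [1, 1]], D = diag(-6, 3), P⁻¹ = [[-1, 2], [1, -1]].
T⁴ = P·diag(1296, 81)·P⁻¹ = [[-1134, 2430], [-1215, 2511]].
The requested entry is -1215.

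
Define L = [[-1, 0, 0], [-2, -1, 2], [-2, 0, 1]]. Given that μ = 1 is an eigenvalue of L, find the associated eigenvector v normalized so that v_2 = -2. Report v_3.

-2

L − 1I = [[-2, 0, 0], [-2, -2, 2], [-2, 0, 0]].
Solving (L − 1I)v = 0 gives the eigenspace spanned by (0, -2, -2).
With v_2 = -2, v = (0, -2, -2), so v_3 = -2.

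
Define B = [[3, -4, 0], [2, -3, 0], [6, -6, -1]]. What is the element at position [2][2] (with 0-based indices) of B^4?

1

Characteristic polynomial: r^3 + r^2 - r - 1 = (r - 1)(r + 1)^2, so the eigenvalues are -1, -1, 1.
r=-1: eigenvector (1, 1, 2).
r=1: eigenvector (-2, -1, -3).
r=-1: eigenvector (0, 0, 1).
P = [[1, -2, 0], [1, -1, 0], [2, -3, 1]], D = diag(-1, 1, -1), P⁻¹ = [[-1, 2, 0], [-1, 1, 0], [-1, -1, 1]].
B⁴ = P·diag(1, 1, 1)·P⁻¹ = [[1, 0, 0], [0, 1, 0], [0, 0, 1]].
The requested entry is 1.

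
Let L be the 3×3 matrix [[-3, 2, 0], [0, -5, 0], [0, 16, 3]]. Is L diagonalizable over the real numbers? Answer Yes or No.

Yes

Characteristic polynomial: p(λ) = λ^3 + 5λ^2 - 9λ - 45 = (λ - 3)(λ + 3)(λ + 5).
All 3 eigenvalues are distinct, so L is diagonalizable.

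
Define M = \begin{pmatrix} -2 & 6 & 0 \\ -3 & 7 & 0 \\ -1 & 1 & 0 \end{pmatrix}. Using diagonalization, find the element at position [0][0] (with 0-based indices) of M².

Characteristic polynomial: μ^3 - 5μ^2 + 4μ = μ(μ - 4)(μ - 1), so the eigenvalues are 0, 1, 4.
μ=0: eigenvector (0, 0, 1).
μ=1: eigenvector (-2, -1, 1).
μ=4: eigenvector (1, 1, 0).
P = [[0, -2, 1], [0, -1, 1], [1, 1, 0]], D = diag(0, 1, 4), P⁻¹ = [[1, -1, 1], [-1, 1, 0], [-1, 2, 0]].
M² = P·diag(0, 1, 16)·P⁻¹ = [[-14, 30, 0], [-15, 31, 0], [-1, 1, 0]].
The requested entry is -14.

-14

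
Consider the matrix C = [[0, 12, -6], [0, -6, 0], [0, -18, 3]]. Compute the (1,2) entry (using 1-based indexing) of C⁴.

324

Characteristic polynomial: μ^3 + 3μ^2 - 18μ = μ(μ - 3)(μ + 6), so the eigenvalues are -6, 0, 3.
μ=0: eigenvector (1, 0, 0).
μ=-6: eigenvector (0, 1, 2).
μ=3: eigenvector (-2, 0, 1).
P = [[1, 0, -2], [0, 1, 0], [0, 2, 1]], D = diag(0, -6, 3), P⁻¹ = [[1, -4, 2], [0, 1, 0], [0, -2, 1]].
C⁴ = P·diag(0, 1296, 81)·P⁻¹ = [[0, 324, -162], [0, 1296, 0], [0, 2430, 81]].
The requested entry is 324.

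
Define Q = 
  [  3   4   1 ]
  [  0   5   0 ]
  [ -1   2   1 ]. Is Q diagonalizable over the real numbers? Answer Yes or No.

No

Characteristic polynomial: p(μ) = μ^3 - 9μ^2 + 24μ - 20 = (μ - 5)(μ - 2)^2.
μ = 2 has algebraic multiplicity 2; rank(Q − 2I) = 2, so geometric multiplicity = 1.
Geometric multiplicity < algebraic multiplicity, so Q is not diagonalizable.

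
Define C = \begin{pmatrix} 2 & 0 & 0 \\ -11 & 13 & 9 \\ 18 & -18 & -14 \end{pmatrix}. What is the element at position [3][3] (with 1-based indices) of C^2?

34

Characteristic polynomial: t^3 - t^2 - 22t + 40 = (t - 4)(t - 2)(t + 5), so the eigenvalues are -5, 2, 4.
t=2: eigenvector (1, 1, 0).
t=-5: eigenvector (0, -1, 2).
t=4: eigenvector (0, -1, 1).
P = [[1, 0, 0], [1, -1, -1], [0, 2, 1]], D = diag(2, -5, 4), P⁻¹ = [[1, 0, 0], [-1, 1, 1], [2, -2, -1]].
C² = P·diag(4, 25, 16)·P⁻¹ = [[4, 0, 0], [-3, 7, -9], [-18, 18, 34]].
The requested entry is 34.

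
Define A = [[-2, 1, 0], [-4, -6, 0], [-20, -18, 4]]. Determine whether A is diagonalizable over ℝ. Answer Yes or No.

No

Characteristic polynomial: p(s) = s^3 + 4s^2 - 16s - 64 = (s - 4)(s + 4)^2.
s = -4 has algebraic multiplicity 2; rank(A + 4I) = 2, so geometric multiplicity = 1.
Geometric multiplicity < algebraic multiplicity, so A is not diagonalizable.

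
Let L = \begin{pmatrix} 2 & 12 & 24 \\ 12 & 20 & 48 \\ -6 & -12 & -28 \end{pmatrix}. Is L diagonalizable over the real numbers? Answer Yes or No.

Characteristic polynomial: p(μ) = μ^3 + 6μ^2 - 32 = (μ - 2)(μ + 4)^2.
μ = -4 has algebraic multiplicity 2; rank(L + 4I) = 1, so geometric multiplicity = 2.
Every eigenvalue has geometric = algebraic multiplicity, so L is diagonalizable.

Yes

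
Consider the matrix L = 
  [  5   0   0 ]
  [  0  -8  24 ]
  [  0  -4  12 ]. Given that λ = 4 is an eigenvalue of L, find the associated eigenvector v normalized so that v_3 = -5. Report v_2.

-10

L − 4I = [[1, 0, 0], [0, -12, 24], [0, -4, 8]].
Solving (L − 4I)v = 0 gives the eigenspace spanned by (0, -10, -5).
With v_3 = -5, v = (0, -10, -5), so v_2 = -10.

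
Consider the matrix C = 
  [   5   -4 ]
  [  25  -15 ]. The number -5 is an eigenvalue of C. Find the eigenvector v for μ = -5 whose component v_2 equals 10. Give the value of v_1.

4

C + 5I = [[10, -4], [25, -10]].
Solving (C + 5I)v = 0 gives the eigenspace spanned by (4, 10).
With v_2 = 10, v = (4, 10), so v_1 = 4.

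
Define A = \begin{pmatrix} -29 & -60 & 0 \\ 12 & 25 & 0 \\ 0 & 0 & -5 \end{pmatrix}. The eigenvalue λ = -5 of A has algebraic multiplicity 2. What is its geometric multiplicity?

2

A + 5I = [[-24, -60, 0], [12, 30, 0], [0, 0, 0]].
This matrix has rank 1, so its null space has dimension 3 − 1 = 2.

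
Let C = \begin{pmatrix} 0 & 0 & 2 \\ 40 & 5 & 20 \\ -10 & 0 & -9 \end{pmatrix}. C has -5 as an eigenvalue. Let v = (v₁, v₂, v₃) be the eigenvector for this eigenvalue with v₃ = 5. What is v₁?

-2

C + 5I = [[5, 0, 2], [40, 10, 20], [-10, 0, -4]].
Solving (C + 5I)v = 0 gives the eigenspace spanned by (-2, -2, 5).
With v₃ = 5, v = (-2, -2, 5), so v₁ = -2.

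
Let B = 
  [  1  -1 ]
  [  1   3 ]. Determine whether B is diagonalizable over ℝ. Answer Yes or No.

Characteristic polynomial: p(μ) = μ^2 - 4μ + 4 = (μ - 2)^2.
μ = 2 has algebraic multiplicity 2; rank(B − 2I) = 1, so geometric multiplicity = 1.
Geometric multiplicity < algebraic multiplicity, so B is not diagonalizable.

No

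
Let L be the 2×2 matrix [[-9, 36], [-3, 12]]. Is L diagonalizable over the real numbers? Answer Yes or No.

Yes

Characteristic polynomial: p(t) = t^2 - 3t = t(t - 3).
All 2 eigenvalues are distinct, so L is diagonalizable.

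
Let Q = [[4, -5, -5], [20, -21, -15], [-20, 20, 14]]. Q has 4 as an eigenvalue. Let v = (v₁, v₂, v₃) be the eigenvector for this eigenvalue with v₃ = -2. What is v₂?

Q − 4I = [[0, -5, -5], [20, -25, -15], [-20, 20, 10]].
Solving (Q − 4I)v = 0 gives the eigenspace spanned by (1, 2, -2).
With v₃ = -2, v = (1, 2, -2), so v₂ = 2.

2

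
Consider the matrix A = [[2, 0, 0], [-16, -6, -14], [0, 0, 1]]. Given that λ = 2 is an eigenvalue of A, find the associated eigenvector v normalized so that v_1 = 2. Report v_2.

-4

A − 2I = [[0, 0, 0], [-16, -8, -14], [0, 0, -1]].
Solving (A − 2I)v = 0 gives the eigenspace spanned by (2, -4, 0).
With v_1 = 2, v = (2, -4, 0), so v_2 = -4.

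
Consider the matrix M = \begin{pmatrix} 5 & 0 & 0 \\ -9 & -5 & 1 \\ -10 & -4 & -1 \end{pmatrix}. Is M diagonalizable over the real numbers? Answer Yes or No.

Characteristic polynomial: p(μ) = μ^3 + μ^2 - 21μ - 45 = (μ - 5)(μ + 3)^2.
μ = -3 has algebraic multiplicity 2; rank(M + 3I) = 2, so geometric multiplicity = 1.
Geometric multiplicity < algebraic multiplicity, so M is not diagonalizable.

No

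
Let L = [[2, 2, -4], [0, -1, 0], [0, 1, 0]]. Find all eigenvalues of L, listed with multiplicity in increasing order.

Characteristic polynomial: p(t) = t^3 - t^2 - 2t = t(t - 2)(t + 1).
Roots (with multiplicity): -1, 0, 2.

-1, 0, 2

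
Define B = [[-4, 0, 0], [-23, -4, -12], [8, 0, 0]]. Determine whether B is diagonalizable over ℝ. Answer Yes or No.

No

Characteristic polynomial: p(t) = t^3 + 8t^2 + 16t = t(t + 4)^2.
t = -4 has algebraic multiplicity 2; rank(B + 4I) = 2, so geometric multiplicity = 1.
Geometric multiplicity < algebraic multiplicity, so B is not diagonalizable.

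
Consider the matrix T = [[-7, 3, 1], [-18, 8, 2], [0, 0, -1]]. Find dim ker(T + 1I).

1

T + 1I = [[-6, 3, 1], [-18, 9, 2], [0, 0, 0]].
This matrix has rank 2, so its null space has dimension 3 − 2 = 1.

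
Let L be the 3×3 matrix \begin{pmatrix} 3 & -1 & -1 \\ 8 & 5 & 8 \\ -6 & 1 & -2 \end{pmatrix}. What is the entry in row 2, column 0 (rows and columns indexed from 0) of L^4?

Characteristic polynomial: μ^3 - 6μ^2 - 7μ + 60 = (μ - 5)(μ - 4)(μ + 3), so the eigenvalues are -3, 4, 5.
μ=4: eigenvector (1, 0, -1).
μ=5: eigenvector (-1, 1, 1).
μ=-3: eigenvector (0, -1, 1).
P = [[1, -1, 0], [0, 1, -1], [-1, 1, 1]], D = diag(4, 5, -3), P⁻¹ = [[2, 1, 1], [1, 1, 1], [1, 0, 1]].
L⁴ = P·diag(256, 625, 81)·P⁻¹ = [[-113, -369, -369], [544, 625, 544], [194, 369, 450]].
The requested entry is 194.

194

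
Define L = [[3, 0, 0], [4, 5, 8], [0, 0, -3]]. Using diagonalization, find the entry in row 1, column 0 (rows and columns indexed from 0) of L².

32

Characteristic polynomial: t^3 - 5t^2 - 9t + 45 = (t - 5)(t - 3)(t + 3), so the eigenvalues are -3, 3, 5.
t=3: eigenvector (1, -2, 0).
t=5: eigenvector (0, 1, 0).
t=-3: eigenvector (0, -1, 1).
P = [[1, 0, 0], [-2, 1, -1], [0, 0, 1]], D = diag(3, 5, -3), P⁻¹ = [[1, 0, 0], [2, 1, 1], [0, 0, 1]].
L² = P·diag(9, 25, 9)·P⁻¹ = [[9, 0, 0], [32, 25, 16], [0, 0, 9]].
The requested entry is 32.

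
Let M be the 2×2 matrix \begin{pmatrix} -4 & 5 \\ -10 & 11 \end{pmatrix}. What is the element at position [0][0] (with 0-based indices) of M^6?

-46654

Characteristic polynomial: t^2 - 7t + 6 = (t - 6)(t - 1), so the eigenvalues are 1, 6.
t=6: eigenvector (1, 2).
t=1: eigenvector (1, 1).
P = [[1, 1], [2, 1]], D = diag(6, 1), P⁻¹ = [[-1, 1], [2, -1]].
M⁶ = P·diag(46656, 1)·P⁻¹ = [[-46654, 46655], [-93310, 93311]].
The requested entry is -46654.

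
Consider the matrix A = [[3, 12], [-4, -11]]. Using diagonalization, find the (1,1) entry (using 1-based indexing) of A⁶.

-43959

Characteristic polynomial: μ^2 + 8μ + 15 = (μ + 3)(μ + 5), so the eigenvalues are -5, -3.
μ=-5: eigenvector (-3, 2).
μ=-3: eigenvector (-2, 1).
P = [[-3, -2], [2, 1]], D = diag(-5, -3), P⁻¹ = [[1, 2], [-2, -3]].
A⁶ = P·diag(15625, 729)·P⁻¹ = [[-43959, -89376], [29792, 60313]].
The requested entry is -43959.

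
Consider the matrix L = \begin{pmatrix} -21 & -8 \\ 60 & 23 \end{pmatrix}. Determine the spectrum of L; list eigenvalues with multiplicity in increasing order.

-1, 3

Characteristic polynomial: p(t) = t^2 - 2t - 3 = (t - 3)(t + 1).
Roots (with multiplicity): -1, 3.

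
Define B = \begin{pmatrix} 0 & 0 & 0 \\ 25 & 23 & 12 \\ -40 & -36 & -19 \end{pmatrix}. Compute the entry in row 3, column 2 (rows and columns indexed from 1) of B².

Characteristic polynomial: μ^3 - 4μ^2 - 5μ = μ(μ - 5)(μ + 1), so the eigenvalues are -1, 0, 5.
μ=-1: eigenvector (0, 1, -2).
μ=0: eigenvector (1, 1, -4).
μ=5: eigenvector (0, 2, -3).
P = [[0, 1, 0], [1, 1, 2], [-2, -4, -3]], D = diag(-1, 0, 5), P⁻¹ = [[-5, -3, -2], [1, 0, 0], [2, 2, 1]].
B² = P·diag(1, 0, 25)·P⁻¹ = [[0, 0, 0], [95, 97, 48], [-140, -144, -71]].
The requested entry is -144.

-144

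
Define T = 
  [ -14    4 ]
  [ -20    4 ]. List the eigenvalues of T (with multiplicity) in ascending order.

Characteristic polynomial: p(λ) = λ^2 + 10λ + 24 = (λ + 4)(λ + 6).
Roots (with multiplicity): -6, -4.

-6, -4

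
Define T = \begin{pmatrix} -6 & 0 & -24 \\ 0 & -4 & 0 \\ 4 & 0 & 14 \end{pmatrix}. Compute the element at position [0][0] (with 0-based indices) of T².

Characteristic polynomial: s^3 - 4s^2 - 20s + 48 = (s - 6)(s - 2)(s + 4), so the eigenvalues are -4, 2, 6.
s=-4: eigenvector (0, 1, 0).
s=2: eigenvector (3, 0, -1).
s=6: eigenvector (-2, 0, 1).
P = [[0, 3, -2], [1, 0, 0], [0, -1, 1]], D = diag(-4, 2, 6), P⁻¹ = [[0, 1, 0], [1, 0, 2], [1, 0, 3]].
T² = P·diag(16, 4, 36)·P⁻¹ = [[-60, 0, -192], [0, 16, 0], [32, 0, 100]].
The requested entry is -60.

-60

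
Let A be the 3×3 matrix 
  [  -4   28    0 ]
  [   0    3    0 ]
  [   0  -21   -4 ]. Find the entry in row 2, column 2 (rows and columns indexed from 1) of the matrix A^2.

9

Characteristic polynomial: t^3 + 5t^2 - 8t - 48 = (t - 3)(t + 4)^2, so the eigenvalues are -4, -4, 3.
t=3: eigenvector (4, 1, -3).
t=-4: eigenvector (1, 0, 0).
t=-4: eigenvector (-2, 0, 1).
P = [[4, 1, -2], [1, 0, 0], [-3, 0, 1]], D = diag(3, -4, -4), P⁻¹ = [[0, 1, 0], [1, 2, 2], [0, 3, 1]].
A² = P·diag(9, 16, 16)·P⁻¹ = [[16, -28, 0], [0, 9, 0], [0, 21, 16]].
The requested entry is 9.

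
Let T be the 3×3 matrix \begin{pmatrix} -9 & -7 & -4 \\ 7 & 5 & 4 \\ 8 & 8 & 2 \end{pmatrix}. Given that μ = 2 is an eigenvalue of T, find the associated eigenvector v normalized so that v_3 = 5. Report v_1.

T − 2I = [[-11, -7, -4], [7, 3, 4], [8, 8, 0]].
Solving (T − 2I)v = 0 gives the eigenspace spanned by (-5, 5, 5).
With v_3 = 5, v = (-5, 5, 5), so v_1 = -5.

-5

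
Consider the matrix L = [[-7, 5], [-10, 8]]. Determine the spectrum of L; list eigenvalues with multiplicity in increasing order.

Characteristic polynomial: p(λ) = λ^2 - λ - 6 = (λ - 3)(λ + 2).
Roots (with multiplicity): -2, 3.

-2, 3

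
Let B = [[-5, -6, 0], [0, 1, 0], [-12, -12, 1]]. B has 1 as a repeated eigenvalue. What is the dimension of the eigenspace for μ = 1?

B − 1I = [[-6, -6, 0], [0, 0, 0], [-12, -12, 0]].
This matrix has rank 1, so its null space has dimension 3 − 1 = 2.

2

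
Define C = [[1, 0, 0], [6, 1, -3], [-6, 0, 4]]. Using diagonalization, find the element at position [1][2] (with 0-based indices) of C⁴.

Characteristic polynomial: t^3 - 6t^2 + 9t - 4 = (t - 4)(t - 1)^2, so the eigenvalues are 1, 1, 4.
t=1: eigenvector (1, 0, 2).
t=4: eigenvector (0, -1, 1).
t=1: eigenvector (0, 1, 0).
P = [[1, 0, 0], [0, -1, 1], [2, 1, 0]], D = diag(1, 4, 1), P⁻¹ = [[1, 0, 0], [-2, 0, 1], [-2, 1, 1]].
C⁴ = P·diag(1, 256, 1)·P⁻¹ = [[1, 0, 0], [510, 1, -255], [-510, 0, 256]].
The requested entry is -255.

-255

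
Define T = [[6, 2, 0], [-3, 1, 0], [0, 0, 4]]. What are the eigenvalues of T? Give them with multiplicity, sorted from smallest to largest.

Characteristic polynomial: p(λ) = λ^3 - 11λ^2 + 40λ - 48 = (λ - 4)^2(λ - 3).
Roots (with multiplicity): 3, 4, 4.

3, 4, 4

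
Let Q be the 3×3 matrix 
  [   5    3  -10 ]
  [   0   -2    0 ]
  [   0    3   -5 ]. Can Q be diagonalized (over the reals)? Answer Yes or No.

Yes

Characteristic polynomial: p(t) = t^3 + 2t^2 - 25t - 50 = (t - 5)(t + 2)(t + 5).
All 3 eigenvalues are distinct, so Q is diagonalizable.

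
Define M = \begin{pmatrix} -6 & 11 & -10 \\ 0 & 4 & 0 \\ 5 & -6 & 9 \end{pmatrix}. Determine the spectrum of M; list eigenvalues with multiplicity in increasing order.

-1, 4, 4

Characteristic polynomial: p(t) = t^3 - 7t^2 + 8t + 16 = (t - 4)^2(t + 1).
Roots (with multiplicity): -1, 4, 4.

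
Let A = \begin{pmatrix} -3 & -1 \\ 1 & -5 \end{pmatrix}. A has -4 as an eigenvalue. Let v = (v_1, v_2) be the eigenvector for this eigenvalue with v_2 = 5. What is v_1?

A + 4I = [[1, -1], [1, -1]].
Solving (A + 4I)v = 0 gives the eigenspace spanned by (5, 5).
With v_2 = 5, v = (5, 5), so v_1 = 5.

5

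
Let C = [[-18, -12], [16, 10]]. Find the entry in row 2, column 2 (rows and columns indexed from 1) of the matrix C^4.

Characteristic polynomial: s^2 + 8s + 12 = (s + 2)(s + 6), so the eigenvalues are -6, -2.
s=-6: eigenvector (-1, 1).
s=-2: eigenvector (-3, 4).
P = [[-1, -3], [1, 4]], D = diag(-6, -2), P⁻¹ = [[-4, -3], [1, 1]].
C⁴ = P·diag(1296, 16)·P⁻¹ = [[5136, 3840], [-5120, -3824]].
The requested entry is -3824.

-3824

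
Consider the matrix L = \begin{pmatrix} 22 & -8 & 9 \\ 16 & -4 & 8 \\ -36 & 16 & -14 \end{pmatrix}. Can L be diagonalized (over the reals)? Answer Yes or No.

Characteristic polynomial: p(r) = r^3 - 4r^2 - 16r + 64 = (r - 4)^2(r + 4).
r = 4 has algebraic multiplicity 2; rank(L − 4I) = 2, so geometric multiplicity = 1.
Geometric multiplicity < algebraic multiplicity, so L is not diagonalizable.

No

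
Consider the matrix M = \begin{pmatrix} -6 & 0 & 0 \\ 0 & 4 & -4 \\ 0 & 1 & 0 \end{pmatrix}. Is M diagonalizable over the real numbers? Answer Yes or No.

No

Characteristic polynomial: p(s) = s^3 + 2s^2 - 20s + 24 = (s - 2)^2(s + 6).
s = 2 has algebraic multiplicity 2; rank(M − 2I) = 2, so geometric multiplicity = 1.
Geometric multiplicity < algebraic multiplicity, so M is not diagonalizable.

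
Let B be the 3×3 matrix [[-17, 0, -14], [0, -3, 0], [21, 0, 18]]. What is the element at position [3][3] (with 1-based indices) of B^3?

246

Characteristic polynomial: r^3 + 2r^2 - 15r - 36 = (r - 4)(r + 3)^2, so the eigenvalues are -3, -3, 4.
r=-3: eigenvector (1, -2, -1).
r=-3: eigenvector (0, 1, 0).
r=4: eigenvector (-2, 0, 3).
P = [[1, 0, -2], [-2, 1, 0], [-1, 0, 3]], D = diag(-3, -3, 4), P⁻¹ = [[3, 0, 2], [6, 1, 4], [1, 0, 1]].
B³ = P·diag(-27, -27, 64)·P⁻¹ = [[-209, 0, -182], [0, -27, 0], [273, 0, 246]].
The requested entry is 246.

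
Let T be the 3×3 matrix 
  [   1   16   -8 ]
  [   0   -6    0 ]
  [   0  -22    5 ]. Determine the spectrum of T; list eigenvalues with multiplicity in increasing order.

Characteristic polynomial: p(s) = s^3 - 31s + 30 = (s - 5)(s - 1)(s + 6).
Roots (with multiplicity): -6, 1, 5.

-6, 1, 5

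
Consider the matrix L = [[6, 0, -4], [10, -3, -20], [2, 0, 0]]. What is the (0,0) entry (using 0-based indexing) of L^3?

120

Characteristic polynomial: μ^3 - 3μ^2 - 10μ + 24 = (μ - 4)(μ - 2)(μ + 3), so the eigenvalues are -3, 2, 4.
μ=-3: eigenvector (0, 1, 0).
μ=2: eigenvector (1, -2, 1).
μ=4: eigenvector (-2, 0, -1).
P = [[0, 1, -2], [1, -2, 0], [0, 1, -1]], D = diag(-3, 2, 4), P⁻¹ = [[-2, 1, 4], [-1, 0, 2], [-1, 0, 1]].
L³ = P·diag(-27, 8, 64)·P⁻¹ = [[120, 0, -112], [70, -27, -140], [56, 0, -48]].
The requested entry is 120.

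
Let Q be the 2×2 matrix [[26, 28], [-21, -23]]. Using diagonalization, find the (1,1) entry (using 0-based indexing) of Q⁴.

Characteristic polynomial: μ^2 - 3μ - 10 = (μ - 5)(μ + 2), so the eigenvalues are -2, 5.
μ=-2: eigenvector (-1, 1).
μ=5: eigenvector (4, -3).
P = [[-1, 4], [1, -3]], D = diag(-2, 5), P⁻¹ = [[3, 4], [1, 1]].
Q⁴ = P·diag(16, 625)·P⁻¹ = [[2452, 2436], [-1827, -1811]].
The requested entry is -1811.

-1811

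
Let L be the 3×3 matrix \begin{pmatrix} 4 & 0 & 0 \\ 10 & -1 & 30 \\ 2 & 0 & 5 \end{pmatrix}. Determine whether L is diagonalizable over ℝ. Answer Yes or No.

Yes

Characteristic polynomial: p(r) = r^3 - 8r^2 + 11r + 20 = (r - 5)(r - 4)(r + 1).
All 3 eigenvalues are distinct, so L is diagonalizable.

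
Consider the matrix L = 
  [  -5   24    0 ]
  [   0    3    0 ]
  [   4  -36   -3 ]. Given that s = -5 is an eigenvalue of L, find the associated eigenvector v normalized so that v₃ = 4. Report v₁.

-2

L + 5I = [[0, 24, 0], [0, 8, 0], [4, -36, 2]].
Solving (L + 5I)v = 0 gives the eigenspace spanned by (-2, 0, 4).
With v₃ = 4, v = (-2, 0, 4), so v₁ = -2.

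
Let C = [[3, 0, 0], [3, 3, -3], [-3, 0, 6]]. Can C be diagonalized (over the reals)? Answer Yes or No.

Characteristic polynomial: p(r) = r^3 - 12r^2 + 45r - 54 = (r - 6)(r - 3)^2.
r = 3 has algebraic multiplicity 2; rank(C − 3I) = 1, so geometric multiplicity = 2.
Every eigenvalue has geometric = algebraic multiplicity, so C is diagonalizable.

Yes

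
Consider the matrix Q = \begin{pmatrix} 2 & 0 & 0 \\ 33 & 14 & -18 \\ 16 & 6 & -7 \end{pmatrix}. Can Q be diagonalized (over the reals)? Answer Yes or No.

Characteristic polynomial: p(t) = t^3 - 9t^2 + 24t - 20 = (t - 5)(t - 2)^2.
t = 2 has algebraic multiplicity 2; rank(Q − 2I) = 2, so geometric multiplicity = 1.
Geometric multiplicity < algebraic multiplicity, so Q is not diagonalizable.

No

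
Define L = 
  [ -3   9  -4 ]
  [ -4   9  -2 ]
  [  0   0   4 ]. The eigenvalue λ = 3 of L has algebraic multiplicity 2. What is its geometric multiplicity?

L − 3I = [[-6, 9, -4], [-4, 6, -2], [0, 0, 1]].
This matrix has rank 2, so its null space has dimension 3 − 2 = 1.

1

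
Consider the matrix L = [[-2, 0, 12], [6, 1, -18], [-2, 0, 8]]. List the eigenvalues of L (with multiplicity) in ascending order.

Characteristic polynomial: p(λ) = λ^3 - 7λ^2 + 14λ - 8 = (λ - 4)(λ - 2)(λ - 1).
Roots (with multiplicity): 1, 2, 4.

1, 2, 4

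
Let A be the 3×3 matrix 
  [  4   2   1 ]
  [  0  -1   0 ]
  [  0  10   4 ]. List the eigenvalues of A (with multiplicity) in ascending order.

-1, 4, 4

Characteristic polynomial: p(t) = t^3 - 7t^2 + 8t + 16 = (t - 4)^2(t + 1).
Roots (with multiplicity): -1, 4, 4.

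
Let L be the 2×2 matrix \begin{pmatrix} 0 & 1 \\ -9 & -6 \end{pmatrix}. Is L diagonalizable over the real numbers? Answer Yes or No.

Characteristic polynomial: p(μ) = μ^2 + 6μ + 9 = (μ + 3)^2.
μ = -3 has algebraic multiplicity 2; rank(L + 3I) = 1, so geometric multiplicity = 1.
Geometric multiplicity < algebraic multiplicity, so L is not diagonalizable.

No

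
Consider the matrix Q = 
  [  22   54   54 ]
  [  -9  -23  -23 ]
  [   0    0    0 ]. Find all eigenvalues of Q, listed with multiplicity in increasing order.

-5, 0, 4

Characteristic polynomial: p(t) = t^3 + t^2 - 20t = t(t - 4)(t + 5).
Roots (with multiplicity): -5, 0, 4.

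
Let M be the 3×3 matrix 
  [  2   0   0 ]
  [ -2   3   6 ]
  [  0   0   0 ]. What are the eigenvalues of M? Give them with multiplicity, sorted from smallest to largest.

Characteristic polynomial: p(λ) = λ^3 - 5λ^2 + 6λ = λ(λ - 3)(λ - 2).
Roots (with multiplicity): 0, 2, 3.

0, 2, 3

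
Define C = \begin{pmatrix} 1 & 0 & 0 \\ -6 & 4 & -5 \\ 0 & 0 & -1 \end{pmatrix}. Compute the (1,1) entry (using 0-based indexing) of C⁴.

256

Characteristic polynomial: r^3 - 4r^2 - r + 4 = (r - 4)(r - 1)(r + 1), so the eigenvalues are -1, 1, 4.
r=-1: eigenvector (0, 1, 1).
r=4: eigenvector (0, 1, 0).
r=1: eigenvector (1, 2, 0).
P = [[0, 0, 1], [1, 1, 2], [1, 0, 0]], D = diag(-1, 4, 1), P⁻¹ = [[0, 0, 1], [-2, 1, -1], [1, 0, 0]].
C⁴ = P·diag(1, 256, 1)·P⁻¹ = [[1, 0, 0], [-510, 256, -255], [0, 0, 1]].
The requested entry is 256.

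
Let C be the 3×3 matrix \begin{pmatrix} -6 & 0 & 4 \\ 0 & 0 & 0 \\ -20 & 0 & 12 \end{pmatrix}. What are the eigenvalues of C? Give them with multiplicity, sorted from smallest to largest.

0, 2, 4

Characteristic polynomial: p(μ) = μ^3 - 6μ^2 + 8μ = μ(μ - 4)(μ - 2).
Roots (with multiplicity): 0, 2, 4.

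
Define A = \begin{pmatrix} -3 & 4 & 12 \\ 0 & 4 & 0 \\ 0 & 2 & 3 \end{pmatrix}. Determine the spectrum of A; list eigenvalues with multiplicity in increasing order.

Characteristic polynomial: p(r) = r^3 - 4r^2 - 9r + 36 = (r - 4)(r - 3)(r + 3).
Roots (with multiplicity): -3, 3, 4.

-3, 3, 4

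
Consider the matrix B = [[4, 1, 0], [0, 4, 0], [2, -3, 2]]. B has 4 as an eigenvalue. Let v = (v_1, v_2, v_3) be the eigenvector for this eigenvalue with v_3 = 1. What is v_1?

1

B − 4I = [[0, 1, 0], [0, 0, 0], [2, -3, -2]].
Solving (B − 4I)v = 0 gives the eigenspace spanned by (1, 0, 1).
With v_3 = 1, v = (1, 0, 1), so v_1 = 1.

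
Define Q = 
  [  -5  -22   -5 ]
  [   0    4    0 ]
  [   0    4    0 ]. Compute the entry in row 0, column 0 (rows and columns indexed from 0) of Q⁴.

Characteristic polynomial: λ^3 + λ^2 - 20λ = λ(λ - 4)(λ + 5), so the eigenvalues are -5, 0, 4.
λ=-5: eigenvector (1, 0, 0).
λ=4: eigenvector (-3, 1, 1).
λ=0: eigenvector (-1, 0, 1).
P = [[1, -3, -1], [0, 1, 0], [0, 1, 1]], D = diag(-5, 4, 0), P⁻¹ = [[1, 2, 1], [0, 1, 0], [0, -1, 1]].
Q⁴ = P·diag(625, 256, 0)·P⁻¹ = [[625, 482, 625], [0, 256, 0], [0, 256, 0]].
The requested entry is 625.

625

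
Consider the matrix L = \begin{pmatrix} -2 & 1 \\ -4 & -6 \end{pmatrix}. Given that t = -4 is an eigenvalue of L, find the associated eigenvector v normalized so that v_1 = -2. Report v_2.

L + 4I = [[2, 1], [-4, -2]].
Solving (L + 4I)v = 0 gives the eigenspace spanned by (-2, 4).
With v_1 = -2, v = (-2, 4), so v_2 = 4.

4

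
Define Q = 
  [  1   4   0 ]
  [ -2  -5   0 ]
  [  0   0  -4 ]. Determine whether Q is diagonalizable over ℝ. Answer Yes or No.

Characteristic polynomial: p(r) = r^3 + 8r^2 + 19r + 12 = (r + 1)(r + 3)(r + 4).
All 3 eigenvalues are distinct, so Q is diagonalizable.

Yes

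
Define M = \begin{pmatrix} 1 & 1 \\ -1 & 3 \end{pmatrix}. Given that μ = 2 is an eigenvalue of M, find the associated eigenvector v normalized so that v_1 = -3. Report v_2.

-3

M − 2I = [[-1, 1], [-1, 1]].
Solving (M − 2I)v = 0 gives the eigenspace spanned by (-3, -3).
With v_1 = -3, v = (-3, -3), so v_2 = -3.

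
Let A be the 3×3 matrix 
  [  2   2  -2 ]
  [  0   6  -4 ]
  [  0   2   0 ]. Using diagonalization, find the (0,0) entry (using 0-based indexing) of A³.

Characteristic polynomial: μ^3 - 8μ^2 + 20μ - 16 = (μ - 4)(μ - 2)^2, so the eigenvalues are 2, 2, 4.
μ=4: eigenvector (1, 2, 1).
μ=2: eigenvector (0, -1, -1).
μ=2: eigenvector (1, 0, 0).
P = [[1, 0, 1], [2, -1, 0], [1, -1, 0]], D = diag(4, 2, 2), P⁻¹ = [[0, 1, -1], [0, 1, -2], [1, -1, 1]].
A³ = P·diag(64, 8, 8)·P⁻¹ = [[8, 56, -56], [0, 120, -112], [0, 56, -48]].
The requested entry is 8.

8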